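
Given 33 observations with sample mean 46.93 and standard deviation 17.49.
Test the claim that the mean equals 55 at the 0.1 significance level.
One-sample t-test:
H₀: μ = 55
H₁: μ ≠ 55
df = n - 1 = 32
t = (x̄ - μ₀) / (s/√n) = (46.93 - 55) / (17.49/√33) = -2.651
p-value = 0.0124

Since p-value < α = 0.1, we reject H₀.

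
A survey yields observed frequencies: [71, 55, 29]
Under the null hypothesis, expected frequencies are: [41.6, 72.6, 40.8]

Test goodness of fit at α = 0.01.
Chi-square goodness of fit test:
H₀: observed counts match expected distribution
H₁: observed counts differ from expected distribution
df = k - 1 = 2
χ² = Σ(O - E)²/E
   = (71 - 41.6)²/41.6 + (55 - 72.6)²/72.6 + (29 - 40.8)²/40.8
   = 20.778 + 4.267 + 3.413
   = 28.46
p-value < 0.0001

Since p-value < α = 0.01, we reject H₀.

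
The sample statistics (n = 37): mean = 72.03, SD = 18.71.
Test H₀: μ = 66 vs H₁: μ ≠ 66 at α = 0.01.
One-sample t-test:
H₀: μ = 66
H₁: μ ≠ 66
df = n - 1 = 36
t = (x̄ - μ₀) / (s/√n) = (72.03 - 66) / (18.71/√37) = 1.960
p-value = 0.0577

Since p-value > α = 0.01, we fail to reject H₀.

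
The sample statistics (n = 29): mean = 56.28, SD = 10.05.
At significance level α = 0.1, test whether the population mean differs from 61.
One-sample t-test:
H₀: μ = 61
H₁: μ ≠ 61
df = n - 1 = 28
t = (x̄ - μ₀) / (s/√n) = (56.28 - 61) / (10.05/√29) = -2.529
p-value = 0.0173

Since p-value < α = 0.1, we reject H₀.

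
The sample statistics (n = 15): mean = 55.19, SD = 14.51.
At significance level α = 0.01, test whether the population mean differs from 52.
One-sample t-test:
H₀: μ = 52
H₁: μ ≠ 52
df = n - 1 = 14
t = (x̄ - μ₀) / (s/√n) = (55.19 - 52) / (14.51/√15) = 0.851
p-value = 0.4088

Since p-value > α = 0.01, we fail to reject H₀.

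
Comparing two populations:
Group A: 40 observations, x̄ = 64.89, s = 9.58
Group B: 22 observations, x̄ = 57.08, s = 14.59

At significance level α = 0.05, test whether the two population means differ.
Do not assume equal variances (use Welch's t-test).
Welch's two-sample t-test:
H₀: μ₁ = μ₂
H₁: μ₁ ≠ μ₂
s₁²/n₁ = 9.58²/40 = 2.2944,  s₂²/n₂ = 14.59²/22 = 9.6758
SE = √(s₁²/n₁ + s₂²/n₂) = √(2.2944 + 9.6758) = 3.4598
df (Welch-Satterthwaite) = (s₁²/n₁ + s₂²/n₂)² / [(s₁²/n₁)²/(n₁-1) + (s₂²/n₂)²/(n₂-1)] ≈ 31.20
t = (x̄₁ - x̄₂) / SE = (64.89 - 57.08) / 3.4598 = 7.81 / 3.4598 = 2.257
p-value = 0.0311

Since p-value < α = 0.05, we reject H₀.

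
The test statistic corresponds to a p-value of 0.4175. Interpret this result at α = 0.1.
Since p = 0.4175 > α = 0.1, fail to reject H₀.
There is insufficient evidence to reject the null hypothesis; the result is not statistically significant at the 0.1 level.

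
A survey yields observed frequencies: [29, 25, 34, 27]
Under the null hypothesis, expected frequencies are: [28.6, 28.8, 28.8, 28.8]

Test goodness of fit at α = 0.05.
Chi-square goodness of fit test:
H₀: observed counts match expected distribution
H₁: observed counts differ from expected distribution
df = k - 1 = 3
χ² = Σ(O - E)²/E
   = (29 - 28.6)²/28.6 + (25 - 28.8)²/28.8 + (34 - 28.8)²/28.8 + (27 - 28.8)²/28.8
   = 0.006 + 0.501 + 0.939 + 0.113
   = 1.56
p-value = 0.6689

Since p-value > α = 0.05, we fail to reject H₀.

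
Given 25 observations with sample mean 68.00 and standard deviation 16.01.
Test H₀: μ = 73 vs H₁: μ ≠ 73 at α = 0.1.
One-sample t-test:
H₀: μ = 73
H₁: μ ≠ 73
df = n - 1 = 24
t = (x̄ - μ₀) / (s/√n) = (68.00 - 73) / (16.01/√25) = -1.562
p-value = 0.1315

Since p-value > α = 0.1, we fail to reject H₀.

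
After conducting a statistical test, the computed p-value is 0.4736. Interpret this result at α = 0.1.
Since p = 0.4736 > α = 0.1, fail to reject H₀.
There is insufficient evidence to reject the null hypothesis; the result is not statistically significant at the 0.1 level.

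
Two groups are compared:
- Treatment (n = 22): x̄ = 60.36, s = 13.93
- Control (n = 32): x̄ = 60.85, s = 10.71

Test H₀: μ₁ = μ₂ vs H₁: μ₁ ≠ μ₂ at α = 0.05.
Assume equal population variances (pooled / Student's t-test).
Student's two-sample t-test (equal variances):
H₀: μ₁ = μ₂
H₁: μ₁ ≠ μ₂
df = n₁ + n₂ - 2 = 52
Pooled variance s_p² = [(n₁-1)s₁² + (n₂-1)s₂²] / (n₁ + n₂ - 2) = [(21)(13.93²) + (31)(10.71²)] / 52 = 146.7456
SE = √(s_p²(1/n₁ + 1/n₂)) = √(146.7456 × (1/22 + 1/32)) = 3.3550
t = (x̄₁ - x̄₂) / SE = (60.36 - 60.85) / 3.3550 = -0.49 / 3.3550 = -0.146
p-value = 0.8844

Since p-value > α = 0.05, we fail to reject H₀.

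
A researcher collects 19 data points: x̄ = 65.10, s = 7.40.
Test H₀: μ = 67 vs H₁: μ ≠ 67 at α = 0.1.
One-sample t-test:
H₀: μ = 67
H₁: μ ≠ 67
df = n - 1 = 18
t = (x̄ - μ₀) / (s/√n) = (65.10 - 67) / (7.40/√19) = -1.119
p-value = 0.2778

Since p-value > α = 0.1, we fail to reject H₀.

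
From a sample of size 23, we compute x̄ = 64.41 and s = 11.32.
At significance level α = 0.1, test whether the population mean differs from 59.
One-sample t-test:
H₀: μ = 59
H₁: μ ≠ 59
df = n - 1 = 22
t = (x̄ - μ₀) / (s/√n) = (64.41 - 59) / (11.32/√23) = 2.292
p-value = 0.0318

Since p-value < α = 0.1, we reject H₀.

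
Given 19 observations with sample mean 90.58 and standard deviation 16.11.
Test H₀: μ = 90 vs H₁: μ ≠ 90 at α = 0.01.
One-sample t-test:
H₀: μ = 90
H₁: μ ≠ 90
df = n - 1 = 18
t = (x̄ - μ₀) / (s/√n) = (90.58 - 90) / (16.11/√19) = 0.157
p-value = 0.8770

Since p-value > α = 0.01, we fail to reject H₀.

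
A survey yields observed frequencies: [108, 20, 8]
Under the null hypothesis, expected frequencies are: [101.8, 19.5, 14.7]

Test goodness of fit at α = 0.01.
Chi-square goodness of fit test:
H₀: observed counts match expected distribution
H₁: observed counts differ from expected distribution
df = k - 1 = 2
χ² = Σ(O - E)²/E
   = (108 - 101.8)²/101.8 + (20 - 19.5)²/19.5 + (8 - 14.7)²/14.7
   = 0.378 + 0.013 + 3.054
   = 3.44
p-value = 0.1787

Since p-value > α = 0.01, we fail to reject H₀.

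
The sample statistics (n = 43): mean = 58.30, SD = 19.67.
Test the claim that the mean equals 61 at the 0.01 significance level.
One-sample t-test:
H₀: μ = 61
H₁: μ ≠ 61
df = n - 1 = 42
t = (x̄ - μ₀) / (s/√n) = (58.30 - 61) / (19.67/√43) = -0.900
p-value = 0.3732

Since p-value > α = 0.01, we fail to reject H₀.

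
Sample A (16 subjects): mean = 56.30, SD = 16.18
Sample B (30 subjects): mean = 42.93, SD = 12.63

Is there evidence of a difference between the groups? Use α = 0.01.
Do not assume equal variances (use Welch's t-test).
Welch's two-sample t-test:
H₀: μ₁ = μ₂
H₁: μ₁ ≠ μ₂
s₁²/n₁ = 16.18²/16 = 16.3620,  s₂²/n₂ = 12.63²/30 = 5.3172
SE = √(s₁²/n₁ + s₂²/n₂) = √(16.3620 + 5.3172) = 4.6561
df (Welch-Satterthwaite) = (s₁²/n₁ + s₂²/n₂)² / [(s₁²/n₁)²/(n₁-1) + (s₂²/n₂)²/(n₂-1)] ≈ 24.97
t = (x̄₁ - x̄₂) / SE = (56.30 - 42.93) / 4.6561 = 13.37 / 4.6561 = 2.872
p-value = 0.0082

Since p-value < α = 0.01, we reject H₀.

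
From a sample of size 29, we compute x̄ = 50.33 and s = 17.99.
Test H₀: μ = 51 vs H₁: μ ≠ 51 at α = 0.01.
One-sample t-test:
H₀: μ = 51
H₁: μ ≠ 51
df = n - 1 = 28
t = (x̄ - μ₀) / (s/√n) = (50.33 - 51) / (17.99/√29) = -0.201
p-value = 0.8425

Since p-value > α = 0.01, we fail to reject H₀.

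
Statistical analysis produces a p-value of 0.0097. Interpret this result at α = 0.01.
Since p = 0.0097 < α = 0.01, reject H₀.
There is sufficient evidence to reject the null hypothesis; the result is statistically significant at the 0.01 level.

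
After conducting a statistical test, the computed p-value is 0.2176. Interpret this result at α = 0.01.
Since p = 0.2176 > α = 0.01, fail to reject H₀.
There is insufficient evidence to reject the null hypothesis; the result is not statistically significant at the 0.01 level.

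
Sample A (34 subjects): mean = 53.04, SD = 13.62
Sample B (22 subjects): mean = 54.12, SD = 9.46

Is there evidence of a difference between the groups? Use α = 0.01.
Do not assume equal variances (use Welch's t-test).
Welch's two-sample t-test:
H₀: μ₁ = μ₂
H₁: μ₁ ≠ μ₂
s₁²/n₁ = 13.62²/34 = 5.4560,  s₂²/n₂ = 9.46²/22 = 4.0678
SE = √(s₁²/n₁ + s₂²/n₂) = √(5.4560 + 4.0678) = 3.0861
df (Welch-Satterthwaite) = (s₁²/n₁ + s₂²/n₂)² / [(s₁²/n₁)²/(n₁-1) + (s₂²/n₂)²/(n₂-1)] ≈ 53.67
t = (x̄₁ - x̄₂) / SE = (53.04 - 54.12) / 3.0861 = -1.08 / 3.0861 = -0.350
p-value = 0.7277

Since p-value > α = 0.01, we fail to reject H₀.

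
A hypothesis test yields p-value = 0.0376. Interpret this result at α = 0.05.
Since p = 0.0376 < α = 0.05, reject H₀.
There is sufficient evidence to reject the null hypothesis; the result is statistically significant at the 0.05 level.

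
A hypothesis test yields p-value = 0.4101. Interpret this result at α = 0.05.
Since p = 0.4101 > α = 0.05, fail to reject H₀.
There is insufficient evidence to reject the null hypothesis; the result is not statistically significant at the 0.05 level.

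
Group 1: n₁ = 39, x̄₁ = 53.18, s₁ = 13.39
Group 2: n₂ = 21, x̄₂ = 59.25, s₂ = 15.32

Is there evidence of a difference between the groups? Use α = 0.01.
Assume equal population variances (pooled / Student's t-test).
Student's two-sample t-test (equal variances):
H₀: μ₁ = μ₂
H₁: μ₁ ≠ μ₂
df = n₁ + n₂ - 2 = 58
Pooled variance s_p² = [(n₁-1)s₁² + (n₂-1)s₂²] / (n₁ + n₂ - 2) = [(38)(13.39²) + (20)(15.32²)] / 58 = 198.3991
SE = √(s_p²(1/n₁ + 1/n₂)) = √(198.3991 × (1/39 + 1/21)) = 3.8124
t = (x̄₁ - x̄₂) / SE = (53.18 - 59.25) / 3.8124 = -6.07 / 3.8124 = -1.592
p-value = 0.1168

Since p-value > α = 0.01, we fail to reject H₀.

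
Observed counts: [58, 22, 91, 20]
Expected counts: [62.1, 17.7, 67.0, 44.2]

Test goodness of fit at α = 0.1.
Chi-square goodness of fit test:
H₀: observed counts match expected distribution
H₁: observed counts differ from expected distribution
df = k - 1 = 3
χ² = Σ(O - E)²/E
   = (58 - 62.1)²/62.1 + (22 - 17.7)²/17.7 + (91 - 67.0)²/67.0 + (20 - 44.2)²/44.2
   = 0.271 + 1.045 + 8.597 + 13.250
   = 23.16
p-value < 0.0001

Since p-value < α = 0.1, we reject H₀.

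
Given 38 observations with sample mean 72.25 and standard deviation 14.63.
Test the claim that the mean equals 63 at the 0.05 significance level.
One-sample t-test:
H₀: μ = 63
H₁: μ ≠ 63
df = n - 1 = 37
t = (x̄ - μ₀) / (s/√n) = (72.25 - 63) / (14.63/√38) = 3.898
p-value = 0.0004

Since p-value < α = 0.05, we reject H₀.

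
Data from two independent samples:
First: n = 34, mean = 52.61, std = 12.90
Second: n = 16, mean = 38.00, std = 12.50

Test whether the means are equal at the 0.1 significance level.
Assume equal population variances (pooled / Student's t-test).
Student's two-sample t-test (equal variances):
H₀: μ₁ = μ₂
H₁: μ₁ ≠ μ₂
df = n₁ + n₂ - 2 = 48
Pooled variance s_p² = [(n₁-1)s₁² + (n₂-1)s₂²] / (n₁ + n₂ - 2) = [(33)(12.90²) + (15)(12.50²)] / 48 = 163.2350
SE = √(s_p²(1/n₁ + 1/n₂)) = √(163.2350 × (1/34 + 1/16)) = 3.8734
t = (x̄₁ - x̄₂) / SE = (52.61 - 38.00) / 3.8734 = 14.61 / 3.8734 = 3.772
p-value = 0.0004

Since p-value < α = 0.1, we reject H₀.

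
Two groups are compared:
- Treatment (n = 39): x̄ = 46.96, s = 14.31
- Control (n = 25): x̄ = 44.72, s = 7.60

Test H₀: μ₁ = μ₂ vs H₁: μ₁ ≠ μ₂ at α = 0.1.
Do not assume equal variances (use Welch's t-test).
Welch's two-sample t-test:
H₀: μ₁ = μ₂
H₁: μ₁ ≠ μ₂
s₁²/n₁ = 14.31²/39 = 5.2507,  s₂²/n₂ = 7.60²/25 = 2.3104
SE = √(s₁²/n₁ + s₂²/n₂) = √(5.2507 + 2.3104) = 2.7497
df (Welch-Satterthwaite) = (s₁²/n₁ + s₂²/n₂)² / [(s₁²/n₁)²/(n₁-1) + (s₂²/n₂)²/(n₂-1)] ≈ 60.31
t = (x̄₁ - x̄₂) / SE = (46.96 - 44.72) / 2.7497 = 2.24 / 2.7497 = 0.815
p-value = 0.4185

Since p-value > α = 0.1, we fail to reject H₀.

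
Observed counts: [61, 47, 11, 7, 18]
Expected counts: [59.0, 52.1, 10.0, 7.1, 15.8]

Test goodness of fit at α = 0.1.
Chi-square goodness of fit test:
H₀: observed counts match expected distribution
H₁: observed counts differ from expected distribution
df = k - 1 = 4
χ² = Σ(O - E)²/E
   = (61 - 59.0)²/59.0 + (47 - 52.1)²/52.1 + (11 - 10.0)²/10.0 + (7 - 7.1)²/7.1 + (18 - 15.8)²/15.8
   = 0.068 + 0.499 + 0.100 + 0.001 + 0.306
   = 0.97
p-value = 0.9136

Since p-value > α = 0.1, we fail to reject H₀.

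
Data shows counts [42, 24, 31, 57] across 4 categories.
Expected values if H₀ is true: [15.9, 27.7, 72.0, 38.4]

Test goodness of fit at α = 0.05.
Chi-square goodness of fit test:
H₀: observed counts match expected distribution
H₁: observed counts differ from expected distribution
df = k - 1 = 3
χ² = Σ(O - E)²/E
   = (42 - 15.9)²/15.9 + (24 - 27.7)²/27.7 + (31 - 72.0)²/72.0 + (57 - 38.4)²/38.4
   = 42.843 + 0.494 + 23.347 + 9.009
   = 75.69
p-value < 0.0001

Since p-value < α = 0.05, we reject H₀.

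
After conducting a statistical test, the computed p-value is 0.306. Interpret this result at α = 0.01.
Since p = 0.306 > α = 0.01, fail to reject H₀.
There is insufficient evidence to reject the null hypothesis; the result is not statistically significant at the 0.01 level.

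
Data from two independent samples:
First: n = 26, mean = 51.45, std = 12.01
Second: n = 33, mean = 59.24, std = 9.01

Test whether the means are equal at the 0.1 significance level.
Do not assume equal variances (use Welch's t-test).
Welch's two-sample t-test:
H₀: μ₁ = μ₂
H₁: μ₁ ≠ μ₂
s₁²/n₁ = 12.01²/26 = 5.5477,  s₂²/n₂ = 9.01²/33 = 2.4600
SE = √(s₁²/n₁ + s₂²/n₂) = √(5.5477 + 2.4600) = 2.8298
df (Welch-Satterthwaite) = (s₁²/n₁ + s₂²/n₂)² / [(s₁²/n₁)²/(n₁-1) + (s₂²/n₂)²/(n₂-1)] ≈ 45.15
t = (x̄₁ - x̄₂) / SE = (51.45 - 59.24) / 2.8298 = -7.79 / 2.8298 = -2.753
p-value = 0.0085

Since p-value < α = 0.1, we reject H₀.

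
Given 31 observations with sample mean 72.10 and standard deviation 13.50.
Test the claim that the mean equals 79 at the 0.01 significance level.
One-sample t-test:
H₀: μ = 79
H₁: μ ≠ 79
df = n - 1 = 30
t = (x̄ - μ₀) / (s/√n) = (72.10 - 79) / (13.50/√31) = -2.846
p-value = 0.0079

Since p-value < α = 0.01, we reject H₀.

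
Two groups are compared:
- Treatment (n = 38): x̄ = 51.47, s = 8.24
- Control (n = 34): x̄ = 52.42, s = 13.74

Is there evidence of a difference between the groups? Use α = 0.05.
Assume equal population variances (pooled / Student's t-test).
Student's two-sample t-test (equal variances):
H₀: μ₁ = μ₂
H₁: μ₁ ≠ μ₂
df = n₁ + n₂ - 2 = 70
Pooled variance s_p² = [(n₁-1)s₁² + (n₂-1)s₂²] / (n₁ + n₂ - 2) = [(37)(8.24²) + (33)(13.74²)] / 70 = 124.8886
SE = √(s_p²(1/n₁ + 1/n₂)) = √(124.8886 × (1/38 + 1/34)) = 2.6381
t = (x̄₁ - x̄₂) / SE = (51.47 - 52.42) / 2.6381 = -0.95 / 2.6381 = -0.360
p-value = 0.7199

Since p-value > α = 0.05, we fail to reject H₀.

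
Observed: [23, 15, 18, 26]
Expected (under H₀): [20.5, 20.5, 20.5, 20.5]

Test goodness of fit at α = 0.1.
Chi-square goodness of fit test:
H₀: observed counts match expected distribution
H₁: observed counts differ from expected distribution
df = k - 1 = 3
χ² = Σ(O - E)²/E
   = (23 - 20.5)²/20.5 + (15 - 20.5)²/20.5 + (18 - 20.5)²/20.5 + (26 - 20.5)²/20.5
   = 0.305 + 1.476 + 0.305 + 1.476
   = 3.56
p-value = 0.3129

Since p-value > α = 0.1, we fail to reject H₀.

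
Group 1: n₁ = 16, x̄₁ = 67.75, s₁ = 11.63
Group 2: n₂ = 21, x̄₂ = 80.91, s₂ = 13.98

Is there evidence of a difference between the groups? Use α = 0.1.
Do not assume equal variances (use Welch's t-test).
Welch's two-sample t-test:
H₀: μ₁ = μ₂
H₁: μ₁ ≠ μ₂
s₁²/n₁ = 11.63²/16 = 8.4536,  s₂²/n₂ = 13.98²/21 = 9.3067
SE = √(s₁²/n₁ + s₂²/n₂) = √(8.4536 + 9.3067) = 4.2143
df (Welch-Satterthwaite) = (s₁²/n₁ + s₂²/n₂)² / [(s₁²/n₁)²/(n₁-1) + (s₂²/n₂)²/(n₂-1)] ≈ 34.68
t = (x̄₁ - x̄₂) / SE = (67.75 - 80.91) / 4.2143 = -13.16 / 4.2143 = -3.123
p-value = 0.0036

Since p-value < α = 0.1, we reject H₀.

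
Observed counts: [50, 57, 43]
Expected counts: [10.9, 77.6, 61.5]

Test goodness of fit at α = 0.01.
Chi-square goodness of fit test:
H₀: observed counts match expected distribution
H₁: observed counts differ from expected distribution
df = k - 1 = 2
χ² = Σ(O - E)²/E
   = (50 - 10.9)²/10.9 + (57 - 77.6)²/77.6 + (43 - 61.5)²/61.5
   = 140.258 + 5.469 + 5.565
   = 151.29
p-value < 0.0001

Since p-value < α = 0.01, we reject H₀.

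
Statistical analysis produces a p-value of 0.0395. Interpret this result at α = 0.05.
Since p = 0.0395 < α = 0.05, reject H₀.
There is sufficient evidence to reject the null hypothesis; the result is statistically significant at the 0.05 level.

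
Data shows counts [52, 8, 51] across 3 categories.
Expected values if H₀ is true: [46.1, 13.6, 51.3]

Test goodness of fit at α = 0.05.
Chi-square goodness of fit test:
H₀: observed counts match expected distribution
H₁: observed counts differ from expected distribution
df = k - 1 = 2
χ² = Σ(O - E)²/E
   = (52 - 46.1)²/46.1 + (8 - 13.6)²/13.6 + (51 - 51.3)²/51.3
   = 0.755 + 2.306 + 0.002
   = 3.06
p-value = 0.2162

Since p-value > α = 0.05, we fail to reject H₀.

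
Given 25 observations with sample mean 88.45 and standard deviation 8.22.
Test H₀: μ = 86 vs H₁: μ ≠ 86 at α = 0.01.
One-sample t-test:
H₀: μ = 86
H₁: μ ≠ 86
df = n - 1 = 24
t = (x̄ - μ₀) / (s/√n) = (88.45 - 86) / (8.22/√25) = 1.490
p-value = 0.1492

Since p-value > α = 0.01, we fail to reject H₀.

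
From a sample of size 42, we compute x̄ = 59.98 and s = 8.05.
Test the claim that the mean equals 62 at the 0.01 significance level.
One-sample t-test:
H₀: μ = 62
H₁: μ ≠ 62
df = n - 1 = 41
t = (x̄ - μ₀) / (s/√n) = (59.98 - 62) / (8.05/√42) = -1.626
p-value = 0.1116

Since p-value > α = 0.01, we fail to reject H₀.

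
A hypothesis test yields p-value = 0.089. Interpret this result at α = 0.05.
Since p = 0.089 > α = 0.05, fail to reject H₀.
There is insufficient evidence to reject the null hypothesis; the result is not statistically significant at the 0.05 level.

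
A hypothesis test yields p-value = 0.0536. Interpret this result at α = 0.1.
Since p = 0.0536 < α = 0.1, reject H₀.
There is sufficient evidence to reject the null hypothesis; the result is statistically significant at the 0.1 level.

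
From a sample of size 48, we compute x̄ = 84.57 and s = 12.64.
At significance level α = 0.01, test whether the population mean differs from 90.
One-sample t-test:
H₀: μ = 90
H₁: μ ≠ 90
df = n - 1 = 47
t = (x̄ - μ₀) / (s/√n) = (84.57 - 90) / (12.64/√48) = -2.976
p-value = 0.0046

Since p-value < α = 0.01, we reject H₀.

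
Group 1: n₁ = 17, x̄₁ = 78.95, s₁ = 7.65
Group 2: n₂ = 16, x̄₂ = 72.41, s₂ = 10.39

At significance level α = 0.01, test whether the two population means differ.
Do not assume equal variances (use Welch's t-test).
Welch's two-sample t-test:
H₀: μ₁ = μ₂
H₁: μ₁ ≠ μ₂
s₁²/n₁ = 7.65²/17 = 3.4425,  s₂²/n₂ = 10.39²/16 = 6.7470
SE = √(s₁²/n₁ + s₂²/n₂) = √(3.4425 + 6.7470) = 3.1921
df (Welch-Satterthwaite) = (s₁²/n₁ + s₂²/n₂)² / [(s₁²/n₁)²/(n₁-1) + (s₂²/n₂)²/(n₂-1)] ≈ 27.50
t = (x̄₁ - x̄₂) / SE = (78.95 - 72.41) / 3.1921 = 6.54 / 3.1921 = 2.049
p-value = 0.0501

Since p-value > α = 0.01, we fail to reject H₀.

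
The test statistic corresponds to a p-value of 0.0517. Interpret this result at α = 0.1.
Since p = 0.0517 < α = 0.1, reject H₀.
There is sufficient evidence to reject the null hypothesis; the result is statistically significant at the 0.1 level.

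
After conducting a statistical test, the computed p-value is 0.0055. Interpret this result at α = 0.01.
Since p = 0.0055 < α = 0.01, reject H₀.
There is sufficient evidence to reject the null hypothesis; the result is statistically significant at the 0.01 level.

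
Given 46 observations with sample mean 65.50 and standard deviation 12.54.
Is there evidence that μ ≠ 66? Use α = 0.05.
One-sample t-test:
H₀: μ = 66
H₁: μ ≠ 66
df = n - 1 = 45
t = (x̄ - μ₀) / (s/√n) = (65.50 - 66) / (12.54/√46) = -0.270
p-value = 0.7881

Since p-value > α = 0.05, we fail to reject H₀.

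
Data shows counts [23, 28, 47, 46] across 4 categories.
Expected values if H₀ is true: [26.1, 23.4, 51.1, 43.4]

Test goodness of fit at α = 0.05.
Chi-square goodness of fit test:
H₀: observed counts match expected distribution
H₁: observed counts differ from expected distribution
df = k - 1 = 3
χ² = Σ(O - E)²/E
   = (23 - 26.1)²/26.1 + (28 - 23.4)²/23.4 + (47 - 51.1)²/51.1 + (46 - 43.4)²/43.4
   = 0.368 + 0.904 + 0.329 + 0.156
   = 1.76
p-value = 0.6243

Since p-value > α = 0.05, we fail to reject H₀.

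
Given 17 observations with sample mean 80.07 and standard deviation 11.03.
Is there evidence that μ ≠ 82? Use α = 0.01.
One-sample t-test:
H₀: μ = 82
H₁: μ ≠ 82
df = n - 1 = 16
t = (x̄ - μ₀) / (s/√n) = (80.07 - 82) / (11.03/√17) = -0.721
p-value = 0.4810

Since p-value > α = 0.01, we fail to reject H₀.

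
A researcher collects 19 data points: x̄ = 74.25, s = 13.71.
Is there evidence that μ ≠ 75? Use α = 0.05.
One-sample t-test:
H₀: μ = 75
H₁: μ ≠ 75
df = n - 1 = 18
t = (x̄ - μ₀) / (s/√n) = (74.25 - 75) / (13.71/√19) = -0.238
p-value = 0.8142

Since p-value > α = 0.05, we fail to reject H₀.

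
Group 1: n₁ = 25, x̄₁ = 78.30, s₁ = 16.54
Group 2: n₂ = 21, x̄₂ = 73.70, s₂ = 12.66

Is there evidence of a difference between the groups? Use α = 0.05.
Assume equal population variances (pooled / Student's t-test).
Student's two-sample t-test (equal variances):
H₀: μ₁ = μ₂
H₁: μ₁ ≠ μ₂
df = n₁ + n₂ - 2 = 44
Pooled variance s_p² = [(n₁-1)s₁² + (n₂-1)s₂²] / (n₁ + n₂ - 2) = [(24)(16.54²) + (20)(12.66²)] / 44 = 222.0734
SE = √(s_p²(1/n₁ + 1/n₂)) = √(222.0734 × (1/25 + 1/21)) = 4.4111
t = (x̄₁ - x̄₂) / SE = (78.30 - 73.70) / 4.4111 = 4.60 / 4.4111 = 1.043
p-value = 0.3027

Since p-value > α = 0.05, we fail to reject H₀.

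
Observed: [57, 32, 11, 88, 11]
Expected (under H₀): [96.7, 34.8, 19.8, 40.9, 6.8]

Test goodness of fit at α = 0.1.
Chi-square goodness of fit test:
H₀: observed counts match expected distribution
H₁: observed counts differ from expected distribution
df = k - 1 = 4
χ² = Σ(O - E)²/E
   = (57 - 96.7)²/96.7 + (32 - 34.8)²/34.8 + (11 - 19.8)²/19.8 + (88 - 40.9)²/40.9 + (11 - 6.8)²/6.8
   = 16.299 + 0.225 + 3.911 + 54.240 + 2.594
   = 77.27
p-value < 0.0001

Since p-value < α = 0.1, we reject H₀.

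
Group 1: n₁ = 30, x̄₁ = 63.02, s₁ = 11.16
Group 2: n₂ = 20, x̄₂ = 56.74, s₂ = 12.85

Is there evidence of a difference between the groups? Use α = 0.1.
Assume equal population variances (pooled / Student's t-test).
Student's two-sample t-test (equal variances):
H₀: μ₁ = μ₂
H₁: μ₁ ≠ μ₂
df = n₁ + n₂ - 2 = 48
Pooled variance s_p² = [(n₁-1)s₁² + (n₂-1)s₂²] / (n₁ + n₂ - 2) = [(29)(11.16²) + (19)(12.85²)] / 48 = 140.6073
SE = √(s_p²(1/n₁ + 1/n₂)) = √(140.6073 × (1/30 + 1/20)) = 3.4231
t = (x̄₁ - x̄₂) / SE = (63.02 - 56.74) / 3.4231 = 6.28 / 3.4231 = 1.835
p-value = 0.0728

Since p-value < α = 0.1, we reject H₀.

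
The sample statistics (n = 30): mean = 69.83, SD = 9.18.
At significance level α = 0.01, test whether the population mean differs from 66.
One-sample t-test:
H₀: μ = 66
H₁: μ ≠ 66
df = n - 1 = 29
t = (x̄ - μ₀) / (s/√n) = (69.83 - 66) / (9.18/√30) = 2.285
p-value = 0.0298

Since p-value > α = 0.01, we fail to reject H₀.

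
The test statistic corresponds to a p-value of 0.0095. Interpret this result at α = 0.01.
Since p = 0.0095 < α = 0.01, reject H₀.
There is sufficient evidence to reject the null hypothesis; the result is statistically significant at the 0.01 level.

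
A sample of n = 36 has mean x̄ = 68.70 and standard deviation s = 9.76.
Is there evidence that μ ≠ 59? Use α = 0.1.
One-sample t-test:
H₀: μ = 59
H₁: μ ≠ 59
df = n - 1 = 35
t = (x̄ - μ₀) / (s/√n) = (68.70 - 59) / (9.76/√36) = 5.963
p-value < 0.0001

Since p-value < α = 0.1, we reject H₀.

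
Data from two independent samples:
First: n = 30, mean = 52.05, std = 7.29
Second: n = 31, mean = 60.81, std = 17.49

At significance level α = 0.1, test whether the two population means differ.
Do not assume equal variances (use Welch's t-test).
Welch's two-sample t-test:
H₀: μ₁ = μ₂
H₁: μ₁ ≠ μ₂
s₁²/n₁ = 7.29²/30 = 1.7715,  s₂²/n₂ = 17.49²/31 = 9.8677
SE = √(s₁²/n₁ + s₂²/n₂) = √(1.7715 + 9.8677) = 3.4116
df (Welch-Satterthwaite) = (s₁²/n₁ + s₂²/n₂)² / [(s₁²/n₁)²/(n₁-1) + (s₂²/n₂)²/(n₂-1)] ≈ 40.39
t = (x̄₁ - x̄₂) / SE = (52.05 - 60.81) / 3.4116 = -8.76 / 3.4116 = -2.568
p-value = 0.0140

Since p-value < α = 0.1, we reject H₀.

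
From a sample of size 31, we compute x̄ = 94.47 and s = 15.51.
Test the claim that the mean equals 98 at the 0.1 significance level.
One-sample t-test:
H₀: μ = 98
H₁: μ ≠ 98
df = n - 1 = 30
t = (x̄ - μ₀) / (s/√n) = (94.47 - 98) / (15.51/√31) = -1.267
p-value = 0.2148

Since p-value > α = 0.1, we fail to reject H₀.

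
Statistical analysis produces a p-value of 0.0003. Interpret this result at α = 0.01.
Since p = 0.0003 < α = 0.01, reject H₀.
There is sufficient evidence to reject the null hypothesis; the result is statistically significant at the 0.01 level.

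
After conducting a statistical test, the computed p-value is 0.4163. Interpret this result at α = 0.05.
Since p = 0.4163 > α = 0.05, fail to reject H₀.
There is insufficient evidence to reject the null hypothesis; the result is not statistically significant at the 0.05 level.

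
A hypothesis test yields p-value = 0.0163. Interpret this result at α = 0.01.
Since p = 0.0163 > α = 0.01, fail to reject H₀.
There is insufficient evidence to reject the null hypothesis; the result is not statistically significant at the 0.01 level.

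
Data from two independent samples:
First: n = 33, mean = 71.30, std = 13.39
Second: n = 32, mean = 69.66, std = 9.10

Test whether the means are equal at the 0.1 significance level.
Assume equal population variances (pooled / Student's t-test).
Student's two-sample t-test (equal variances):
H₀: μ₁ = μ₂
H₁: μ₁ ≠ μ₂
df = n₁ + n₂ - 2 = 63
Pooled variance s_p² = [(n₁-1)s₁² + (n₂-1)s₂²] / (n₁ + n₂ - 2) = [(32)(13.39²) + (31)(9.10²)] / 63 = 131.8168
SE = √(s_p²(1/n₁ + 1/n₂)) = √(131.8168 × (1/33 + 1/32)) = 2.8485
t = (x̄₁ - x̄₂) / SE = (71.30 - 69.66) / 2.8485 = 1.64 / 2.8485 = 0.576
p-value = 0.5668

Since p-value > α = 0.1, we fail to reject H₀.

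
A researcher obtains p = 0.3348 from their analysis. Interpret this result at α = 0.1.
Since p = 0.3348 > α = 0.1, fail to reject H₀.
There is insufficient evidence to reject the null hypothesis; the result is not statistically significant at the 0.1 level.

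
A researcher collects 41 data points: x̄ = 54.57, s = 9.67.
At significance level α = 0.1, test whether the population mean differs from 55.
One-sample t-test:
H₀: μ = 55
H₁: μ ≠ 55
df = n - 1 = 40
t = (x̄ - μ₀) / (s/√n) = (54.57 - 55) / (9.67/√41) = -0.285
p-value = 0.7773

Since p-value > α = 0.1, we fail to reject H₀.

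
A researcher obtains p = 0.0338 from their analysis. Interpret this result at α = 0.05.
Since p = 0.0338 < α = 0.05, reject H₀.
There is sufficient evidence to reject the null hypothesis; the result is statistically significant at the 0.05 level.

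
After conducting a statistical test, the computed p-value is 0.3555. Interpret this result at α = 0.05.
Since p = 0.3555 > α = 0.05, fail to reject H₀.
There is insufficient evidence to reject the null hypothesis; the result is not statistically significant at the 0.05 level.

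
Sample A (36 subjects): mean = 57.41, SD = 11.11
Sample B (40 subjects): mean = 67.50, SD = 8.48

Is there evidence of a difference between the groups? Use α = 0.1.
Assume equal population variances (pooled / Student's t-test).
Student's two-sample t-test (equal variances):
H₀: μ₁ = μ₂
H₁: μ₁ ≠ μ₂
df = n₁ + n₂ - 2 = 74
Pooled variance s_p² = [(n₁-1)s₁² + (n₂-1)s₂²] / (n₁ + n₂ - 2) = [(35)(11.11²) + (39)(8.48²)] / 74 = 96.2788
SE = √(s_p²(1/n₁ + 1/n₂)) = √(96.2788 × (1/36 + 1/40)) = 2.2542
t = (x̄₁ - x̄₂) / SE = (57.41 - 67.50) / 2.2542 = -10.09 / 2.2542 = -4.476
p-value < 0.0001

Since p-value < α = 0.1, we reject H₀.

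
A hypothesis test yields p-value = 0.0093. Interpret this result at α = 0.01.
Since p = 0.0093 < α = 0.01, reject H₀.
There is sufficient evidence to reject the null hypothesis; the result is statistically significant at the 0.01 level.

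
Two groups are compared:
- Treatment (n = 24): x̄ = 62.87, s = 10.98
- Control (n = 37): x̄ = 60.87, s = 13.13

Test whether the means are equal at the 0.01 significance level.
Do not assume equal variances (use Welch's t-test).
Welch's two-sample t-test:
H₀: μ₁ = μ₂
H₁: μ₁ ≠ μ₂
s₁²/n₁ = 10.98²/24 = 5.0234,  s₂²/n₂ = 13.13²/37 = 4.6594
SE = √(s₁²/n₁ + s₂²/n₂) = √(5.0234 + 4.6594) = 3.1117
df (Welch-Satterthwaite) = (s₁²/n₁ + s₂²/n₂)² / [(s₁²/n₁)²/(n₁-1) + (s₂²/n₂)²/(n₂-1)] ≈ 55.14
t = (x̄₁ - x̄₂) / SE = (62.87 - 60.87) / 3.1117 = 2.00 / 3.1117 = 0.643
p-value = 0.5231

Since p-value > α = 0.01, we fail to reject H₀.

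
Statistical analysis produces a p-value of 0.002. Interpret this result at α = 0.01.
Since p = 0.002 < α = 0.01, reject H₀.
There is sufficient evidence to reject the null hypothesis; the result is statistically significant at the 0.01 level.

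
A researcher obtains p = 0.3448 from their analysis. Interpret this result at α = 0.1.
Since p = 0.3448 > α = 0.1, fail to reject H₀.
There is insufficient evidence to reject the null hypothesis; the result is not statistically significant at the 0.1 level.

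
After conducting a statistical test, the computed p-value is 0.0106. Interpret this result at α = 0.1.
Since p = 0.0106 < α = 0.1, reject H₀.
There is sufficient evidence to reject the null hypothesis; the result is statistically significant at the 0.1 level.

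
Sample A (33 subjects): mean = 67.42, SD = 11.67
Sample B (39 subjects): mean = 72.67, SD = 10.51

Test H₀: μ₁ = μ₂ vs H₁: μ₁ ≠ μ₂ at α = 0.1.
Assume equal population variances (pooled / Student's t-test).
Student's two-sample t-test (equal variances):
H₀: μ₁ = μ₂
H₁: μ₁ ≠ μ₂
df = n₁ + n₂ - 2 = 70
Pooled variance s_p² = [(n₁-1)s₁² + (n₂-1)s₂²] / (n₁ + n₂ - 2) = [(32)(11.67²) + (38)(10.51²)] / 70 = 122.2218
SE = √(s_p²(1/n₁ + 1/n₂)) = √(122.2218 × (1/33 + 1/39)) = 2.6149
t = (x̄₁ - x̄₂) / SE = (67.42 - 72.67) / 2.6149 = -5.25 / 2.6149 = -2.008
p-value = 0.0485

Since p-value < α = 0.1, we reject H₀.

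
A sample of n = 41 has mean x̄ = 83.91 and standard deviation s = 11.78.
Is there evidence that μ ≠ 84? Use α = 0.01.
One-sample t-test:
H₀: μ = 84
H₁: μ ≠ 84
df = n - 1 = 40
t = (x̄ - μ₀) / (s/√n) = (83.91 - 84) / (11.78/√41) = -0.049
p-value = 0.9612

Since p-value > α = 0.01, we fail to reject H₀.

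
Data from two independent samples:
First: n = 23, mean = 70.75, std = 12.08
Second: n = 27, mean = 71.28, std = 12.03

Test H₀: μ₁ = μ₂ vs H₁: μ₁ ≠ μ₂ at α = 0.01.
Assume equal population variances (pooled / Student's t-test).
Student's two-sample t-test (equal variances):
H₀: μ₁ = μ₂
H₁: μ₁ ≠ μ₂
df = n₁ + n₂ - 2 = 48
Pooled variance s_p² = [(n₁-1)s₁² + (n₂-1)s₂²] / (n₁ + n₂ - 2) = [(22)(12.08²) + (26)(12.03²)] / 48 = 145.2734
SE = √(s_p²(1/n₁ + 1/n₂)) = √(145.2734 × (1/23 + 1/27)) = 3.4200
t = (x̄₁ - x̄₂) / SE = (70.75 - 71.28) / 3.4200 = -0.53 / 3.4200 = -0.155
p-value = 0.8775

Since p-value > α = 0.01, we fail to reject H₀.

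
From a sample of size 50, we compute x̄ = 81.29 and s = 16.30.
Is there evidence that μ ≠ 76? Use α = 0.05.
One-sample t-test:
H₀: μ = 76
H₁: μ ≠ 76
df = n - 1 = 49
t = (x̄ - μ₀) / (s/√n) = (81.29 - 76) / (16.30/√50) = 2.295
p-value = 0.0261

Since p-value < α = 0.05, we reject H₀.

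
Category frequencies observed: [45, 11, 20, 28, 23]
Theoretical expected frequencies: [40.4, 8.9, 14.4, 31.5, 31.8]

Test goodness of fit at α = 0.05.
Chi-square goodness of fit test:
H₀: observed counts match expected distribution
H₁: observed counts differ from expected distribution
df = k - 1 = 4
χ² = Σ(O - E)²/E
   = (45 - 40.4)²/40.4 + (11 - 8.9)²/8.9 + (20 - 14.4)²/14.4 + (28 - 31.5)²/31.5 + (23 - 31.8)²/31.8
   = 0.524 + 0.496 + 2.178 + 0.389 + 2.435
   = 6.02
p-value = 0.1976

Since p-value > α = 0.05, we fail to reject H₀.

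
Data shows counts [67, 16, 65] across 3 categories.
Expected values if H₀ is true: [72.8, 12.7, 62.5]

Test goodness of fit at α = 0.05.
Chi-square goodness of fit test:
H₀: observed counts match expected distribution
H₁: observed counts differ from expected distribution
df = k - 1 = 2
χ² = Σ(O - E)²/E
   = (67 - 72.8)²/72.8 + (16 - 12.7)²/12.7 + (65 - 62.5)²/62.5
   = 0.462 + 0.857 + 0.100
   = 1.42
p-value = 0.4918

Since p-value > α = 0.05, we fail to reject H₀.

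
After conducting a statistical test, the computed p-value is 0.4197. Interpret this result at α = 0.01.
Since p = 0.4197 > α = 0.01, fail to reject H₀.
There is insufficient evidence to reject the null hypothesis; the result is not statistically significant at the 0.01 level.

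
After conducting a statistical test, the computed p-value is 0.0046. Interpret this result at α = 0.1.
Since p = 0.0046 < α = 0.1, reject H₀.
There is sufficient evidence to reject the null hypothesis; the result is statistically significant at the 0.1 level.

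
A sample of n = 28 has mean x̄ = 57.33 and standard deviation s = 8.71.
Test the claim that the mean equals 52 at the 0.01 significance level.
One-sample t-test:
H₀: μ = 52
H₁: μ ≠ 52
df = n - 1 = 27
t = (x̄ - μ₀) / (s/√n) = (57.33 - 52) / (8.71/√28) = 3.238
p-value = 0.0032

Since p-value < α = 0.01, we reject H₀.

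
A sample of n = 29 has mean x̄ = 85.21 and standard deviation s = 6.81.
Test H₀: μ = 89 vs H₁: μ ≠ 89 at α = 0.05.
One-sample t-test:
H₀: μ = 89
H₁: μ ≠ 89
df = n - 1 = 28
t = (x̄ - μ₀) / (s/√n) = (85.21 - 89) / (6.81/√29) = -2.997
p-value = 0.0057

Since p-value < α = 0.05, we reject H₀.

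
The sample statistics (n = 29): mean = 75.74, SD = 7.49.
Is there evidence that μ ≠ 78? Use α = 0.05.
One-sample t-test:
H₀: μ = 78
H₁: μ ≠ 78
df = n - 1 = 28
t = (x̄ - μ₀) / (s/√n) = (75.74 - 78) / (7.49/√29) = -1.625
p-value = 0.1154

Since p-value > α = 0.05, we fail to reject H₀.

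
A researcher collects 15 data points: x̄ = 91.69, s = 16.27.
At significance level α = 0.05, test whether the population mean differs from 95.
One-sample t-test:
H₀: μ = 95
H₁: μ ≠ 95
df = n - 1 = 14
t = (x̄ - μ₀) / (s/√n) = (91.69 - 95) / (16.27/√15) = -0.788
p-value = 0.4439

Since p-value > α = 0.05, we fail to reject H₀.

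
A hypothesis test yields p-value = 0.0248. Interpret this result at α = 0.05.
Since p = 0.0248 < α = 0.05, reject H₀.
There is sufficient evidence to reject the null hypothesis; the result is statistically significant at the 0.05 level.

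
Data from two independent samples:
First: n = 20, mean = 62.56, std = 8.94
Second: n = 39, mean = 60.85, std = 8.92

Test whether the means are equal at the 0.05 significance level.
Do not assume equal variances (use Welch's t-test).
Welch's two-sample t-test:
H₀: μ₁ = μ₂
H₁: μ₁ ≠ μ₂
s₁²/n₁ = 8.94²/20 = 3.9962,  s₂²/n₂ = 8.92²/39 = 2.0402
SE = √(s₁²/n₁ + s₂²/n₂) = √(3.9962 + 2.0402) = 2.4569
df (Welch-Satterthwaite) = (s₁²/n₁ + s₂²/n₂)² / [(s₁²/n₁)²/(n₁-1) + (s₂²/n₂)²/(n₂-1)] ≈ 38.35
t = (x̄₁ - x̄₂) / SE = (62.56 - 60.85) / 2.4569 = 1.71 / 2.4569 = 0.696
p-value = 0.4906

Since p-value > α = 0.05, we fail to reject H₀.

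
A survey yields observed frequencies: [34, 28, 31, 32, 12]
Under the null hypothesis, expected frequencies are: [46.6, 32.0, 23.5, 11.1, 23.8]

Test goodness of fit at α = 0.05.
Chi-square goodness of fit test:
H₀: observed counts match expected distribution
H₁: observed counts differ from expected distribution
df = k - 1 = 4
χ² = Σ(O - E)²/E
   = (34 - 46.6)²/46.6 + (28 - 32.0)²/32.0 + (31 - 23.5)²/23.5 + (32 - 11.1)²/11.1 + (12 - 23.8)²/23.8
   = 3.407 + 0.500 + 2.394 + 39.352 + 5.850
   = 51.50
p-value < 0.0001

Since p-value < α = 0.05, we reject H₀.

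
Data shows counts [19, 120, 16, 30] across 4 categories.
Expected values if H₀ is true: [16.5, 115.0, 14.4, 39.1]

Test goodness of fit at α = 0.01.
Chi-square goodness of fit test:
H₀: observed counts match expected distribution
H₁: observed counts differ from expected distribution
df = k - 1 = 3
χ² = Σ(O - E)²/E
   = (19 - 16.5)²/16.5 + (120 - 115.0)²/115.0 + (16 - 14.4)²/14.4 + (30 - 39.1)²/39.1
   = 0.379 + 0.217 + 0.178 + 2.118
   = 2.89
p-value = 0.4086

Since p-value > α = 0.01, we fail to reject H₀.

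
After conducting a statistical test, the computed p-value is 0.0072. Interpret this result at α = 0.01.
Since p = 0.0072 < α = 0.01, reject H₀.
There is sufficient evidence to reject the null hypothesis; the result is statistically significant at the 0.01 level.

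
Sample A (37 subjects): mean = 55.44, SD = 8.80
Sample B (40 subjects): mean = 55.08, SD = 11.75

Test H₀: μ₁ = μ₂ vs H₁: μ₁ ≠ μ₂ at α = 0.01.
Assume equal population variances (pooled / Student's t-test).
Student's two-sample t-test (equal variances):
H₀: μ₁ = μ₂
H₁: μ₁ ≠ μ₂
df = n₁ + n₂ - 2 = 75
Pooled variance s_p² = [(n₁-1)s₁² + (n₂-1)s₂²] / (n₁ + n₂ - 2) = [(36)(8.80²) + (39)(11.75²)] / 75 = 108.9637
SE = √(s_p²(1/n₁ + 1/n₂)) = √(108.9637 × (1/37 + 1/40)) = 2.3810
t = (x̄₁ - x̄₂) / SE = (55.44 - 55.08) / 2.3810 = 0.36 / 2.3810 = 0.151
p-value = 0.8802

Since p-value > α = 0.01, we fail to reject H₀.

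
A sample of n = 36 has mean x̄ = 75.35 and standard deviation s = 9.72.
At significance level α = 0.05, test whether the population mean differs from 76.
One-sample t-test:
H₀: μ = 76
H₁: μ ≠ 76
df = n - 1 = 35
t = (x̄ - μ₀) / (s/√n) = (75.35 - 76) / (9.72/√36) = -0.401
p-value = 0.6907

Since p-value > α = 0.05, we fail to reject H₀.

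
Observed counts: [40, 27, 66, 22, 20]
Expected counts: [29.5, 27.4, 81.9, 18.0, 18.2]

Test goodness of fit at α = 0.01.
Chi-square goodness of fit test:
H₀: observed counts match expected distribution
H₁: observed counts differ from expected distribution
df = k - 1 = 4
χ² = Σ(O - E)²/E
   = (40 - 29.5)²/29.5 + (27 - 27.4)²/27.4 + (66 - 81.9)²/81.9 + (22 - 18.0)²/18.0 + (20 - 18.2)²/18.2
   = 3.737 + 0.006 + 3.087 + 0.889 + 0.178
   = 7.90
p-value = 0.0954

Since p-value > α = 0.01, we fail to reject H₀.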